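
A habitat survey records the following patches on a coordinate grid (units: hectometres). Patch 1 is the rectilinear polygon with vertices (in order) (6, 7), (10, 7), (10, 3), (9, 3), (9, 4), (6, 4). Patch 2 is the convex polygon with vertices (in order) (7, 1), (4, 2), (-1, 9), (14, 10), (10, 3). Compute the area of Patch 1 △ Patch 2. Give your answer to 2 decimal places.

|Patch 1| = 13, |Patch 2| = 78.5, |Patch 1∩Patch 2| = 13.
|Patch 1 △ Patch 2| = |Patch 1| + |Patch 2| − 2·|Patch 1∩Patch 2| = 13 + 78.5 − 26 = 65.50.

65.50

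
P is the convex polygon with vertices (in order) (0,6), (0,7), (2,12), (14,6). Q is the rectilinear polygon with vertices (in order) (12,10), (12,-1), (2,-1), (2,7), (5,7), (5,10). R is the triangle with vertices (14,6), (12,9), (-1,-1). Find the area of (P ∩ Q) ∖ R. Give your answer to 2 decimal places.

17.73

|P ∩ Q| = 22.
|(P ∩ Q) ∩ R| = 4.2742.
|(P ∩ Q) ∖ R| = 22 − 4.2742 = 17.73.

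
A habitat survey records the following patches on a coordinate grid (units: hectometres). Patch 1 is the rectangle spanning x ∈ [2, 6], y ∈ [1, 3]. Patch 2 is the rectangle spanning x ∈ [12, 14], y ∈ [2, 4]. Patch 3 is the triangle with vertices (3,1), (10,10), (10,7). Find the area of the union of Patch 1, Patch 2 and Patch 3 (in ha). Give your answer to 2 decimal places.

21.72

By inclusion–exclusion:
Individual areas: |Patch 1| = 8, |Patch 2| = 4, |Patch 3| = 10.5.
|Patch 1∩Patch 2| = 0 (no overlap).
|Patch 1∩Patch 3| = 0.7778.
|Patch 2∩Patch 3| = 0.
|Patch 1∩Patch 2∩Patch 3| = 0.
|Patch 1 ∪ Patch 2 ∪ Patch 3| = 22.5 − 0.7778 + 0 = 21.72.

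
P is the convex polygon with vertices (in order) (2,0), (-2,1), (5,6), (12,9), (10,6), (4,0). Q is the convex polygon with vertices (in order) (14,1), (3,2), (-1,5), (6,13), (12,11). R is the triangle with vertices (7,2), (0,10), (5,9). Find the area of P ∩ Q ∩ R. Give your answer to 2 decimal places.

The intersection is the polygon with vertices (5.764,6.327), (6.778,2.778), (6.533,2.533), (4.077,5.341), (5,6).
By the shoelace formula its area is 4.24.

4.24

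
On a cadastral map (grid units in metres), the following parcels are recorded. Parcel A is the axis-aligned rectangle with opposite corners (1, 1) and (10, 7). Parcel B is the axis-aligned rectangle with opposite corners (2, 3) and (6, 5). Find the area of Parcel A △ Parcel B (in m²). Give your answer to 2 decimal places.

|Parcel A∩Parcel B|: x∈[2,6], y∈[3,5] → 4·2 = 8.
|Parcel A △ Parcel B| = |Parcel A| + |Parcel B| − 2·|Parcel A∩Parcel B| = 54 + 8 − 16 = 46.00.

46.00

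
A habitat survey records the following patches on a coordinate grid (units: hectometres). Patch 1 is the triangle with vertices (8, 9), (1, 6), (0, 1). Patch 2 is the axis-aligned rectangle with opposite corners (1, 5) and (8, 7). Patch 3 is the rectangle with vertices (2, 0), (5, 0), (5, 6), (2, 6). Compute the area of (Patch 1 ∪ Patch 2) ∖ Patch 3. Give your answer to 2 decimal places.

|Patch 1 ∪ Patch 2| = 23.1667.
|(Patch 1 ∪ Patch 2) ∩ Patch 3| = 5.
|(Patch 1 ∪ Patch 2) ∖ Patch 3| = 23.1667 − 5 = 18.17.

18.17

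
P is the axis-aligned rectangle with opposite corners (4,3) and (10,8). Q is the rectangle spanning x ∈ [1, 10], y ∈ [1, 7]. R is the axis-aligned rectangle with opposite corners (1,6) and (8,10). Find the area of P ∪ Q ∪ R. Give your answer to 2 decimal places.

By inclusion–exclusion:
Individual areas: |P| = 30, |Q| = 54, |R| = 28.
|P∩Q|: x∈[4,10], y∈[3,7] → 6·4 = 24.
|P∩R|: x∈[4,8], y∈[6,8] → 4·2 = 8.
|Q∩R|: x∈[1,8], y∈[6,7] → 7·1 = 7.
|P∩Q∩R| = 4.
|P ∪ Q ∪ R| = 112 − 39 + 4 = 77.00.

77.00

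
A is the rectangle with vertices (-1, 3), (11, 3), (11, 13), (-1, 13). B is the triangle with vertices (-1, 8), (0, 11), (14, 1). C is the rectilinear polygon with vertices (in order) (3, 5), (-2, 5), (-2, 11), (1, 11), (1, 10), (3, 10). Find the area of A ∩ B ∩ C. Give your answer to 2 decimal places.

10.96

The intersection is the polygon with vertices (-1,8), (0,11), (1,10.286), (1,10), (1.4,10), (3,8.857), (3,6.133).
By the shoelace formula its area is 10.96.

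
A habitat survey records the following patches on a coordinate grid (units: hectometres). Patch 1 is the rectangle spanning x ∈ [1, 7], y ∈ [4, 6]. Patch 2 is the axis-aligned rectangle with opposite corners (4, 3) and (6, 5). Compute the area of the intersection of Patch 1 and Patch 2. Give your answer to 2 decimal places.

2.00

|Patch 1∩Patch 2|: x∈[4,6], y∈[4,5] → 2·1 = 2.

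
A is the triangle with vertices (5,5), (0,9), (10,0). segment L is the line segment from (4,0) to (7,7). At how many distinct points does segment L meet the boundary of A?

2

The segment meets the boundary at (5.8,4.2), (5.67,3.897).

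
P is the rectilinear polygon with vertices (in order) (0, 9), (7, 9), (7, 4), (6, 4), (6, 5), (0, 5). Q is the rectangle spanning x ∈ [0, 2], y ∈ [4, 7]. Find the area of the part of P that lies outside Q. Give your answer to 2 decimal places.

25.00

|P| = 29, |P∩Q| = 4.
|P ∖ Q| = |P| − |P∩Q| = 29 − 4 = 25.00.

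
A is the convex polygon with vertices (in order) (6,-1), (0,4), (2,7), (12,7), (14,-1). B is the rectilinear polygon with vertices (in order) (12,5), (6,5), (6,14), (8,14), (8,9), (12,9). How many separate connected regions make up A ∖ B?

1

A ∖ B is a single connected region.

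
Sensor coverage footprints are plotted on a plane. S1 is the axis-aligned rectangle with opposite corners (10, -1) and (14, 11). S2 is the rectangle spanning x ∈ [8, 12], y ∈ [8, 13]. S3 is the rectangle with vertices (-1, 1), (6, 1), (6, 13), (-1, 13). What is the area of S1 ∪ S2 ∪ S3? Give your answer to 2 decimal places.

146.00

By inclusion–exclusion:
Individual areas: |S1| = 48, |S2| = 20, |S3| = 84.
|S1∩S2|: x∈[10,12], y∈[8,11] → 2·3 = 6.
|S1∩S3| = 0 (no overlap).
|S2∩S3| = 0 (no overlap).
|S1∩S2∩S3| = 0.
|S1 ∪ S2 ∪ S3| = 152 − 6 + 0 = 146.00.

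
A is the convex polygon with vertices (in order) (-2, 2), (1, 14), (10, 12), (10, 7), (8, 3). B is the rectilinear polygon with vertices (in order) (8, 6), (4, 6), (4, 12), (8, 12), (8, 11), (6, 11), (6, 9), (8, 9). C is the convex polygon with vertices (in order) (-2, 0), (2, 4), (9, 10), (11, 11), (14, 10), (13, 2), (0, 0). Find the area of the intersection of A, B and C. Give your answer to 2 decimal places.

5.75

The intersection is the polygon with vertices (8,9), (8,6), (4.333,6), (7.833,9).
By the shoelace formula its area is 5.75.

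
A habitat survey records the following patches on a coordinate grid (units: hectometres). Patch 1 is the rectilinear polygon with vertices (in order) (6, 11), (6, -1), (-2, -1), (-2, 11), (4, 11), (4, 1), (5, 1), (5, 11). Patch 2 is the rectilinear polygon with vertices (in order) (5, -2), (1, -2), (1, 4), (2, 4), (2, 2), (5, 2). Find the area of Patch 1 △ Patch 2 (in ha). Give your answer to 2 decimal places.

78.00

|Patch 1| = 86, |Patch 2| = 18, |Patch 1∩Patch 2| = 13.
|Patch 1 △ Patch 2| = |Patch 1| + |Patch 2| − 2·|Patch 1∩Patch 2| = 86 + 18 − 26 = 78.00.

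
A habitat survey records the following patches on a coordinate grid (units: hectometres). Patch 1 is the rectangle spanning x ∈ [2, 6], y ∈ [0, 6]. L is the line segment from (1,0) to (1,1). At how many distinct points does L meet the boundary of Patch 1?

0

The segment lies entirely outside Patch 1 and never meets its boundary.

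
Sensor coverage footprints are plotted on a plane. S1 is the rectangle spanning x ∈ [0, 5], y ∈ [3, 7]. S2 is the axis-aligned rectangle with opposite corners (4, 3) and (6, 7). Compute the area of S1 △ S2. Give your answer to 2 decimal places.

|S1∩S2|: x∈[4,5], y∈[3,7] → 1·4 = 4.
|S1 △ S2| = |S1| + |S2| − 2·|S1∩S2| = 20 + 8 − 8 = 20.00.

20.00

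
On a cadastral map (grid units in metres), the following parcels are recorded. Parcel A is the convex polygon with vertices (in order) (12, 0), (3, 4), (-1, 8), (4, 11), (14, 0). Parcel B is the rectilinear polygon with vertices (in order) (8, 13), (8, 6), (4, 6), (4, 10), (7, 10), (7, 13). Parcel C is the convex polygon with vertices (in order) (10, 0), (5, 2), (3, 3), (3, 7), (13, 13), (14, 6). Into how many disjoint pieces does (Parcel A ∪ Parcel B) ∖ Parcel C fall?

(Parcel A ∪ Parcel B) ∖ Parcel C splits into 2 disjoint pieces (area 24.4545, area 4.3912).

2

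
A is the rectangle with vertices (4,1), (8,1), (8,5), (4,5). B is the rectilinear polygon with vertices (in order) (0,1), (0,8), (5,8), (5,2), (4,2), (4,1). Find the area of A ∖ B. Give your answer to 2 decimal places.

|A| = 16, |A∩B| = 3.
|A ∖ B| = |A| − |A∩B| = 16 − 3 = 13.00.

13.00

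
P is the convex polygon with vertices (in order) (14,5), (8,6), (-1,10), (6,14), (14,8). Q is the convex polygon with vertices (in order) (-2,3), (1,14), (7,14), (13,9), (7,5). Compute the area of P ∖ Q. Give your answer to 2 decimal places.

12.53

|P| = 67, |P∩Q| = 54.4702.
|P ∖ Q| = |P| − |P∩Q| = 67 − 54.4702 = 12.53.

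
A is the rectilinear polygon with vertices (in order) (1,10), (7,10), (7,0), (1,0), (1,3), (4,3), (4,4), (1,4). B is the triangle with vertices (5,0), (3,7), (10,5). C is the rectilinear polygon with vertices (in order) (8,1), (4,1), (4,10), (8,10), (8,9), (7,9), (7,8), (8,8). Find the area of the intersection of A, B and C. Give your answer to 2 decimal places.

14.46

The intersection is the polygon with vertices (6,1), (4.714,1), (4,3.5), (4,4), (4,6.714), (7,5.857), (7,2).
By the shoelace formula its area is 14.46.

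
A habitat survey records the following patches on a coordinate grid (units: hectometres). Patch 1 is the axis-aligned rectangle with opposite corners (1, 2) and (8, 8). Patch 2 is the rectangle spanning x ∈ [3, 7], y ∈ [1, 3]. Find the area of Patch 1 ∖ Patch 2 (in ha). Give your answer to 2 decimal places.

|Patch 1∩Patch 2|: x∈[3,7], y∈[2,3] → 4·1 = 4.
|Patch 1| = 42.
|Patch 1 ∖ Patch 2| = |Patch 1| − |Patch 1∩Patch 2| = 42 − 4 = 38.00.

38.00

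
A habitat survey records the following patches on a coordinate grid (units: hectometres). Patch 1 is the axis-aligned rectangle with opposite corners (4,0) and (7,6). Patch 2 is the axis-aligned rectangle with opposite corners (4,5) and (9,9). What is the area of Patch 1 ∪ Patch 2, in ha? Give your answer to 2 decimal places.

35.00

By inclusion–exclusion:
Individual areas: |Patch 1| = 18, |Patch 2| = 20.
|Patch 1∩Patch 2|: x∈[4,7], y∈[5,6] → 3·1 = 3.
|Patch 1 ∪ Patch 2| = 38 − 3 = 35.00.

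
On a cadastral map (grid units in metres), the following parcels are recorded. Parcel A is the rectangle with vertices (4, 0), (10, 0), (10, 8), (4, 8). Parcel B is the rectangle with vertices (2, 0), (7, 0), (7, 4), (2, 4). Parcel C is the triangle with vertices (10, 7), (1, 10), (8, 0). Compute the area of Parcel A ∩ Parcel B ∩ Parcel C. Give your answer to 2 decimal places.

The intersection is the polygon with vertices (7,4), (7,1.429), (5.2,4).
By the shoelace formula its area is 2.31.

2.31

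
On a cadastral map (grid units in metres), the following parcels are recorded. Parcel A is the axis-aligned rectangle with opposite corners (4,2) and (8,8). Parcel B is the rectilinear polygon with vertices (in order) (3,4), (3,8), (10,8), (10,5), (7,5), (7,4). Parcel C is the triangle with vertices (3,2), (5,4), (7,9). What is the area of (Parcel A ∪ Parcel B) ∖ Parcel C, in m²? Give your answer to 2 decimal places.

|Parcel A ∪ Parcel B| = 34.
|(Parcel A ∪ Parcel B) ∩ Parcel C| = 2.5393.
|(Parcel A ∪ Parcel B) ∖ Parcel C| = 34 − 2.5393 = 31.46.

31.46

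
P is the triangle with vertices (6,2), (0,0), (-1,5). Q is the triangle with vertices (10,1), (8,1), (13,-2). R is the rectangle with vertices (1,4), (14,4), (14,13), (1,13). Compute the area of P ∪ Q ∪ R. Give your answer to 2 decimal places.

135.98

By inclusion–exclusion:
Individual areas: |P| = 16, |Q| = 3, |R| = 117.
|P∩Q| = 0.
|P∩R| = 0.0238.
|Q∩R| = 0.
|P∩Q∩R| = 0.
|P ∪ Q ∪ R| = 136 − 0.0238 + 0 = 135.98.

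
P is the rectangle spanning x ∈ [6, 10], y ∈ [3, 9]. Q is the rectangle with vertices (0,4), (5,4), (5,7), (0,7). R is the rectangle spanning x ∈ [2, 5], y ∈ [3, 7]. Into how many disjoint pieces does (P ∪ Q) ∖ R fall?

(P ∪ Q) ∖ R splits into 2 disjoint pieces (area 24, area 6).

2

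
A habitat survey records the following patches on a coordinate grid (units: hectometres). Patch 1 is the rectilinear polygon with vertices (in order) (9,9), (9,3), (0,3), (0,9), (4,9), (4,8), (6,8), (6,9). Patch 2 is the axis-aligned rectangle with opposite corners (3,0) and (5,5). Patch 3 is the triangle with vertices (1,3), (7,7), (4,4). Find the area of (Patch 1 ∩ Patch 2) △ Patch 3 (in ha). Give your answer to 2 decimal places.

|Patch 1 ∩ Patch 2| = 4.
|(Patch 1 ∩ Patch 2) ∩ Patch 3| = 1.3333.
|(Patch 1 ∩ Patch 2) △ Patch 3| = 4 + 3 − 2.6667 = 4.33.

4.33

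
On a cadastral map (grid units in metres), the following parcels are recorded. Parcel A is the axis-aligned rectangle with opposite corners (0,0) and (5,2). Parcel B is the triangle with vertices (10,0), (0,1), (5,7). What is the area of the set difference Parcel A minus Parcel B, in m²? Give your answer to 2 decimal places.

|Parcel A| = 10, |Parcel A∩Parcel B| = 5.8333.
|Parcel A ∖ Parcel B| = |Parcel A| − |Parcel A∩Parcel B| = 10 − 5.8333 = 4.17.

4.17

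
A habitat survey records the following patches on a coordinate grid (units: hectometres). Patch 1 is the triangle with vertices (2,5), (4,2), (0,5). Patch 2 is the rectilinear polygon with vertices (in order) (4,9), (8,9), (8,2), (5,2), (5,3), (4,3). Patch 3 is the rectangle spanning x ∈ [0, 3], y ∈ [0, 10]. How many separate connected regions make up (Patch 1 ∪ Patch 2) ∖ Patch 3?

(Patch 1 ∪ Patch 2) ∖ Patch 3 splits into 2 disjoint pieces (area 0.375, area 27).

2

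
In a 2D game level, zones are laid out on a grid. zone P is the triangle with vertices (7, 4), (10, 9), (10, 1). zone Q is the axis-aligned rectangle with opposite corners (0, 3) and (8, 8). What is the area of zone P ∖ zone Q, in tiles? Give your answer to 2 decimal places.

10.67

|zone P| = 12, |zone P∩zone Q| = 1.3333.
|zone P ∖ zone Q| = |zone P| − |zone P∩zone Q| = 12 − 1.3333 = 10.67.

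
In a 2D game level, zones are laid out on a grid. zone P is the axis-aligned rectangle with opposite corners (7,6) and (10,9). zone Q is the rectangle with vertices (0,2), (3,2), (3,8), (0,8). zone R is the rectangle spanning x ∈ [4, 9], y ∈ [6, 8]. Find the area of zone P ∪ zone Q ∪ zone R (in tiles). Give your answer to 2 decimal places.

33.00

By inclusion–exclusion:
Individual areas: |zone P| = 9, |zone Q| = 18, |zone R| = 10.
|zone P∩zone Q| = 0 (no overlap).
|zone P∩zone R|: x∈[7,9], y∈[6,8] → 2·2 = 4.
|zone Q∩zone R| = 0 (no overlap).
|zone P∩zone Q∩zone R| = 0.
|zone P ∪ zone Q ∪ zone R| = 37 − 4 + 0 = 33.00.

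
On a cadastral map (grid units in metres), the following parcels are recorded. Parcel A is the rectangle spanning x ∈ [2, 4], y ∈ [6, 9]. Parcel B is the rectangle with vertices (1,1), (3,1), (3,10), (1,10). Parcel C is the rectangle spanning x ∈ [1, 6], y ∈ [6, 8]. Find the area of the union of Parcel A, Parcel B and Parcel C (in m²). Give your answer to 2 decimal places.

25.00

By inclusion–exclusion:
Individual areas: |Parcel A| = 6, |Parcel B| = 18, |Parcel C| = 10.
|Parcel A∩Parcel B|: x∈[2,3], y∈[6,9] → 1·3 = 3.
|Parcel A∩Parcel C|: x∈[2,4], y∈[6,8] → 2·2 = 4.
|Parcel B∩Parcel C|: x∈[1,3], y∈[6,8] → 2·2 = 4.
|Parcel A∩Parcel B∩Parcel C| = 2.
|Parcel A ∪ Parcel B ∪ Parcel C| = 34 − 11 + 2 = 25.00.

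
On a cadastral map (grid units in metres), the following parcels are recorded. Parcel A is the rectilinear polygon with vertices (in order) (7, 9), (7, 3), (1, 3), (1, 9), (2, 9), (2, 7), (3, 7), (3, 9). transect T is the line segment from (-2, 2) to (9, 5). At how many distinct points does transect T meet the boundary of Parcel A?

The segment meets the boundary at (7,4.455), (1.667,3).

2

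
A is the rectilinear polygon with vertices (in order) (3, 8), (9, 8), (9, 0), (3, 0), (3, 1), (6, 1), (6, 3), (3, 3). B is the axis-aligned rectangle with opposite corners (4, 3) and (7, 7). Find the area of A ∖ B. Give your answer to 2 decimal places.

|A| = 42, |A∩B| = 12.
|A ∖ B| = |A| − |A∩B| = 42 − 12 = 30.00.

30.00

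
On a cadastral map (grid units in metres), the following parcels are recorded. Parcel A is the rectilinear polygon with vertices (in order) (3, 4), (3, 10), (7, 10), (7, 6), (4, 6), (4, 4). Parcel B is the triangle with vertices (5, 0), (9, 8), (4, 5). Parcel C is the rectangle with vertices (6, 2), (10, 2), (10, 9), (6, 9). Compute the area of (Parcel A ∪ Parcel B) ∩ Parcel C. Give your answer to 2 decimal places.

The region (Parcel A ∪ Parcel B) ∩ Parcel C is the polygon with vertices (7,6.8), (9,8), (6,2), (6,9), (7,9).
By the shoelace formula its area is 8.80.

8.80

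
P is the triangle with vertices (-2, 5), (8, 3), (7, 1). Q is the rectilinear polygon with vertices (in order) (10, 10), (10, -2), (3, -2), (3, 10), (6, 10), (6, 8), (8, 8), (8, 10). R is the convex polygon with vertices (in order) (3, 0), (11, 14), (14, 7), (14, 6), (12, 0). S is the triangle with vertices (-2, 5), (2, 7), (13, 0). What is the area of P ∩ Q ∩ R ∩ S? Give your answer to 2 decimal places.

The intersection is the polygon with vertices (5.051,3.59), (8,3), (7.429,1.857), (4.6,2.8).
By the shoelace formula its area is 3.18.

3.18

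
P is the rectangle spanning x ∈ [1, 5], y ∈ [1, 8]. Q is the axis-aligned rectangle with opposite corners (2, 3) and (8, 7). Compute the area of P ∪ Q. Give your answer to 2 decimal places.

By inclusion–exclusion:
Individual areas: |P| = 28, |Q| = 24.
|P∩Q|: x∈[2,5], y∈[3,7] → 3·4 = 12.
|P ∪ Q| = 52 − 12 = 40.00.

40.00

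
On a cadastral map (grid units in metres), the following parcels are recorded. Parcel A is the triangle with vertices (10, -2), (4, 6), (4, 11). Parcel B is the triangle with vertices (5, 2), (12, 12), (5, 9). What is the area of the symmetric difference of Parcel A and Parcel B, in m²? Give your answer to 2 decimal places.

29.09

|Parcel A| = 15, |Parcel B| = 24.5, |Parcel A∩Parcel B| = 5.2066.
|Parcel A △ Parcel B| = |Parcel A| + |Parcel B| − 2·|Parcel A∩Parcel B| = 15 + 24.5 − 10.4131 = 29.09.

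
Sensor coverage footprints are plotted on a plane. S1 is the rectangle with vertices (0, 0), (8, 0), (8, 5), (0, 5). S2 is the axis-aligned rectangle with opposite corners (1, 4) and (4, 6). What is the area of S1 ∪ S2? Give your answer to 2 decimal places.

By inclusion–exclusion:
Individual areas: |S1| = 40, |S2| = 6.
|S1∩S2|: x∈[1,4], y∈[4,5] → 3·1 = 3.
|S1 ∪ S2| = 46 − 3 = 43.00.

43.00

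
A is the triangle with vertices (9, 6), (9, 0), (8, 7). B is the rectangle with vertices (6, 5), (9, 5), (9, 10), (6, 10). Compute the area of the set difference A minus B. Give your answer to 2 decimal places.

|A| = 3, |A∩B| = 1.2143.
|A ∖ B| = |A| − |A∩B| = 3 − 1.2143 = 1.79.

1.79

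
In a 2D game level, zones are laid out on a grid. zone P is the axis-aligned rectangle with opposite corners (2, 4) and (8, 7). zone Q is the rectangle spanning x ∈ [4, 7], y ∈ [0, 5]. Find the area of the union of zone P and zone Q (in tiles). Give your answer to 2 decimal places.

By inclusion–exclusion:
Individual areas: |zone P| = 18, |zone Q| = 15.
|zone P∩zone Q|: x∈[4,7], y∈[4,5] → 3·1 = 3.
|zone P ∪ zone Q| = 33 − 3 = 30.00.

30.00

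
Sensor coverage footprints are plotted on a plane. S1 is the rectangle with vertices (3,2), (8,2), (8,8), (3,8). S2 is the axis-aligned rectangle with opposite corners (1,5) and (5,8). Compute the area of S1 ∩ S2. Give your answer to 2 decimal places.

6.00

|S1∩S2|: x∈[3,5], y∈[5,8] → 2·3 = 6.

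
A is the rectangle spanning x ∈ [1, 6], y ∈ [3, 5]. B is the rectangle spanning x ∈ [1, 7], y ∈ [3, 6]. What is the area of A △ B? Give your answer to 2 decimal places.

8.00

|A∩B|: x∈[1,6], y∈[3,5] → 5·2 = 10.
|A △ B| = |A| + |B| − 2·|A∩B| = 10 + 18 − 20 = 8.00.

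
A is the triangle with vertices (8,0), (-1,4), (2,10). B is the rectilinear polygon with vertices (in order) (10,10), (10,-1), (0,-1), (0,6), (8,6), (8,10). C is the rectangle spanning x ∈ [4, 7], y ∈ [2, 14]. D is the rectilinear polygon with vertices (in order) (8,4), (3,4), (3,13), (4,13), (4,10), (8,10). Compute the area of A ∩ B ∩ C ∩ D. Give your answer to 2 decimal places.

2.00

The intersection is the polygon with vertices (5.6,4), (4,4), (4,6), (4.4,6).
By the shoelace formula its area is 2.00.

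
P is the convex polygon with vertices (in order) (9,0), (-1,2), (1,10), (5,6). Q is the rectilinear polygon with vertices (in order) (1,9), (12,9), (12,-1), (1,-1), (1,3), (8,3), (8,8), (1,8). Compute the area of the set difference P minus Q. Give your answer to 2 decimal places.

29.90

|P| = 46, |P∩Q| = 16.1.
|P ∖ Q| = |P| − |P∩Q| = 46 − 16.1 = 29.90.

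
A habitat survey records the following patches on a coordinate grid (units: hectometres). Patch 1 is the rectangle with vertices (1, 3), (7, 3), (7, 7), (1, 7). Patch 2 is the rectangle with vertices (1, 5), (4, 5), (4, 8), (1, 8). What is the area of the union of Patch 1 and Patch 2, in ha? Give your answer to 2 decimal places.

By inclusion–exclusion:
Individual areas: |Patch 1| = 24, |Patch 2| = 9.
|Patch 1∩Patch 2|: x∈[1,4], y∈[5,7] → 3·2 = 6.
|Patch 1 ∪ Patch 2| = 33 − 6 = 27.00.

27.00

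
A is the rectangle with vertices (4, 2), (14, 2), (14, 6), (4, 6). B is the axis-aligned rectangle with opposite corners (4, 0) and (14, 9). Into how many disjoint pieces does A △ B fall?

A △ B splits into 2 disjoint pieces (area 30, area 20).

2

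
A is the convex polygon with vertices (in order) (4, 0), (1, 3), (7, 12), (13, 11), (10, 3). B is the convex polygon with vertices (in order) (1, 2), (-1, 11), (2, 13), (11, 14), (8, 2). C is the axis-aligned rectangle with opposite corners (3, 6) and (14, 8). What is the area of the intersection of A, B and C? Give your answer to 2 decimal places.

The intersection is the polygon with vertices (4.333,8), (9.5,8), (9,6), (3,6).
By the shoelace formula its area is 11.17.

11.17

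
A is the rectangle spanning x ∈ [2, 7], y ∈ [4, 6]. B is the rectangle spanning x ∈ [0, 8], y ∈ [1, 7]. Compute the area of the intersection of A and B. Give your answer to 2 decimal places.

|A∩B|: x∈[2,7], y∈[4,6] → 5·2 = 10.

10.00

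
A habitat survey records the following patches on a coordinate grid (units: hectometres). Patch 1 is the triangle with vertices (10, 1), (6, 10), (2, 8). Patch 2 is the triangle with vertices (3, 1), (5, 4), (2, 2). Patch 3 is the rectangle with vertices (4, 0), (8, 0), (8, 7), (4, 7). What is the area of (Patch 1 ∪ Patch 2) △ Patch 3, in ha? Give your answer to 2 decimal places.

32.67

|Patch 1 ∪ Patch 2| = 24.5.
|(Patch 1 ∪ Patch 2) ∩ Patch 3| = 9.9167.
|(Patch 1 ∪ Patch 2) △ Patch 3| = 24.5 + 28 − 19.8333 = 32.67.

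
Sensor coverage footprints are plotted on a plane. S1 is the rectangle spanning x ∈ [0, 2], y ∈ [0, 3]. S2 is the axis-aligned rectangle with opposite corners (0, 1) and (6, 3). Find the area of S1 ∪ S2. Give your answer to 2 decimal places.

14.00

By inclusion–exclusion:
Individual areas: |S1| = 6, |S2| = 12.
|S1∩S2|: x∈[0,2], y∈[1,3] → 2·2 = 4.
|S1 ∪ S2| = 18 − 4 = 14.00.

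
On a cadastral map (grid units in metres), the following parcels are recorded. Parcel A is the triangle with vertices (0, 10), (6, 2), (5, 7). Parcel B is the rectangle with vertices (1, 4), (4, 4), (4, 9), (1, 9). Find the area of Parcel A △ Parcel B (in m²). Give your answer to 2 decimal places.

|Parcel A| = 11, |Parcel B| = 15, |Parcel A∩Parcel B| = 5.3667.
|Parcel A △ Parcel B| = |Parcel A| + |Parcel B| − 2·|Parcel A∩Parcel B| = 11 + 15 − 10.7333 = 15.27.

15.27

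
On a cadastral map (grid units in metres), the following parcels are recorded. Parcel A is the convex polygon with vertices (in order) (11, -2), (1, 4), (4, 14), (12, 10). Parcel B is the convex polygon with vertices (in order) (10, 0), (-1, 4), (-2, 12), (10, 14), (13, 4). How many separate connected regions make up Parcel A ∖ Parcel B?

3

Parcel A ∖ Parcel B splits into 3 disjoint pieces (area 7.0337, area 0.9079, area 1.023).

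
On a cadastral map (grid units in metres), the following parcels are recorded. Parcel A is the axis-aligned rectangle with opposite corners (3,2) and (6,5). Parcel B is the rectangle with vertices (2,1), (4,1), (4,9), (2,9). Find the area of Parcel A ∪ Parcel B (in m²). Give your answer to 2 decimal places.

By inclusion–exclusion:
Individual areas: |Parcel A| = 9, |Parcel B| = 16.
|Parcel A∩Parcel B|: x∈[3,4], y∈[2,5] → 1·3 = 3.
|Parcel A ∪ Parcel B| = 25 − 3 = 22.00.

22.00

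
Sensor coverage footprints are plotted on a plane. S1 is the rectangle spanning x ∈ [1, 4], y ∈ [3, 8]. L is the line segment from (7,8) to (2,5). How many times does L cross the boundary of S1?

1

The segment meets the boundary at (4,6.2).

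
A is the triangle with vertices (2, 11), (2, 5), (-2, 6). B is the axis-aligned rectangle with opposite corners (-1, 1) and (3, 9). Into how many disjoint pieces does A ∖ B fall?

A ∖ B splits into 2 disjoint pieces (area 1.6, area 0.75).

2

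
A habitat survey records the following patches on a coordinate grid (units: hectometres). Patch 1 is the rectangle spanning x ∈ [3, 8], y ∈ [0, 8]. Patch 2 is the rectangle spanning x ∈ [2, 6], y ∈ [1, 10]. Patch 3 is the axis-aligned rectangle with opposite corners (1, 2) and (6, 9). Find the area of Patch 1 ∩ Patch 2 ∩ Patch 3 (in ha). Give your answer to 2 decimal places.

The intersection is the polygon with vertices (6,8), (6,2), (3,2), (3,8).
By the shoelace formula its area is 18.00.

18.00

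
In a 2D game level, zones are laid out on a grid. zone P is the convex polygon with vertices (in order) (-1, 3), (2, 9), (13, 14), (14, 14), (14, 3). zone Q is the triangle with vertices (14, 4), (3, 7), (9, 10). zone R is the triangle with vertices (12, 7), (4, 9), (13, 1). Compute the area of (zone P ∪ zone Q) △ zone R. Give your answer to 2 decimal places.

|zone P ∪ zone Q| = 113.5.
|(zone P ∪ zone Q) ∩ zone R| = 21.0833.
|(zone P ∪ zone Q) △ zone R| = 113.5 + 23 − 42.1667 = 94.33.

94.33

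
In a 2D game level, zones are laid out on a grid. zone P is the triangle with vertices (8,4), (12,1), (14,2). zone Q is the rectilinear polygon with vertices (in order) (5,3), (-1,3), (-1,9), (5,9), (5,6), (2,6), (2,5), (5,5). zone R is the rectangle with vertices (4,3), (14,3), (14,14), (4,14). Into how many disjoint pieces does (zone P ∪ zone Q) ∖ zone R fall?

2

(zone P ∪ zone Q) ∖ zone R splits into 2 disjoint pieces (area 4.1667, area 28).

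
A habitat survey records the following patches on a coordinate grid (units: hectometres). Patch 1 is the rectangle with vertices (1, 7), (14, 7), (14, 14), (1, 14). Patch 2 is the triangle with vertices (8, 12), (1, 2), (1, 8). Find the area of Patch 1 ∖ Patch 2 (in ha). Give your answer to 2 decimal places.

|Patch 1| = 91, |Patch 1∩Patch 2| = 12.25.
|Patch 1 ∖ Patch 2| = |Patch 1| − |Patch 1∩Patch 2| = 91 − 12.25 = 78.75.

78.75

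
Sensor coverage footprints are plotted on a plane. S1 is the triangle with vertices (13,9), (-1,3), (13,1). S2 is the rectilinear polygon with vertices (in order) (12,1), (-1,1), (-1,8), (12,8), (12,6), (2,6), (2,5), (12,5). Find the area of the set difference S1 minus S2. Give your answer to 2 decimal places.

15.26

|S1| = 56, |S1∩S2| = 40.7381.
|S1 ∖ S2| = |S1| − |S1∩S2| = 56 − 40.7381 = 15.26.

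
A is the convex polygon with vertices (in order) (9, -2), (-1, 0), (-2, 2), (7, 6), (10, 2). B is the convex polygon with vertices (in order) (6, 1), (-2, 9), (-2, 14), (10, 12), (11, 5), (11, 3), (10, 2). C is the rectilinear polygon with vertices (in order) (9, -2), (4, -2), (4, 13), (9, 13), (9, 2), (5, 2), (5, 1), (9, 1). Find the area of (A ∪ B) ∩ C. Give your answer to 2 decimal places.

66.42

The region (A ∪ B) ∩ C is the polygon with vertices (9,12.167), (9,2), (5,2), (5,1), (9,1), (9,-2), (4,-1), (4,13).
By the shoelace formula its area is 66.42.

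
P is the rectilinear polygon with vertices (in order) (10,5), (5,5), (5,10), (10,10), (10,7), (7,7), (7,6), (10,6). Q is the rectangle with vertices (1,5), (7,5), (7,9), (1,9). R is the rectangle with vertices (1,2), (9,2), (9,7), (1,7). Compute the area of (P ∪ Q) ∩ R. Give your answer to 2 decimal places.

|P ∪ Q| = 38.
|(P ∪ Q) ∩ R| = 14.00.

14.00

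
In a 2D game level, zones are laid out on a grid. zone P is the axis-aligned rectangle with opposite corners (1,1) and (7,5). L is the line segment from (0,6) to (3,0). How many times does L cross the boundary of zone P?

The segment meets the boundary at (2.5,1), (1,4).

2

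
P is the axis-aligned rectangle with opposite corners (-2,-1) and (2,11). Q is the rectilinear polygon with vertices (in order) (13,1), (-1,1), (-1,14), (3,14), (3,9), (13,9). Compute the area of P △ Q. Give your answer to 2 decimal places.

|P| = 48, |Q| = 132, |P∩Q| = 30.
|P △ Q| = |P| + |Q| − 2·|P∩Q| = 48 + 132 − 60 = 120.00.

120.00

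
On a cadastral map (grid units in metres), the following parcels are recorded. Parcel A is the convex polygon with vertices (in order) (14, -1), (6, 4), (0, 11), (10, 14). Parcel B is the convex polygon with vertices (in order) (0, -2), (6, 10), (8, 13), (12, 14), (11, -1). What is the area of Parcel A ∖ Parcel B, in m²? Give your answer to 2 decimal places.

|Parcel A| = 94, |Parcel A∩Parcel B| = 58.353.
|Parcel A ∖ Parcel B| = |Parcel A| − |Parcel A∩Parcel B| = 94 − 58.353 = 35.65.

35.65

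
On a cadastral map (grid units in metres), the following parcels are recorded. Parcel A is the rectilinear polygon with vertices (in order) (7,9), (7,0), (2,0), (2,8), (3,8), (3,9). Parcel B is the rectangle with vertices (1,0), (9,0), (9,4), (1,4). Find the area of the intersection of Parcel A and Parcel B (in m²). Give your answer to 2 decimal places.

20.00

The intersection is the polygon with vertices (7,0), (2,0), (2,4), (7,4).
By the shoelace formula its area is 20.00.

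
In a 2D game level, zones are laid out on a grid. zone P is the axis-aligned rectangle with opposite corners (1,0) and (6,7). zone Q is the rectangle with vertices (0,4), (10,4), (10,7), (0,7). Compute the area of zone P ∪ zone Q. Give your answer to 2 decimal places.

By inclusion–exclusion:
Individual areas: |zone P| = 35, |zone Q| = 30.
|zone P∩zone Q|: x∈[1,6], y∈[4,7] → 5·3 = 15.
|zone P ∪ zone Q| = 65 − 15 = 50.00.

50.00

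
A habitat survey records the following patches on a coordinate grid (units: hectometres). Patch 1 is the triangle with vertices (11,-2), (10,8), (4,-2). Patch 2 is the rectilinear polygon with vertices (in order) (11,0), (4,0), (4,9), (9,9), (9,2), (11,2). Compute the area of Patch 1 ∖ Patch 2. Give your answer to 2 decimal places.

19.57

|Patch 1| = 35, |Patch 1∩Patch 2| = 15.4333.
|Patch 1 ∖ Patch 2| = |Patch 1| − |Patch 1∩Patch 2| = 35 − 15.4333 = 19.57.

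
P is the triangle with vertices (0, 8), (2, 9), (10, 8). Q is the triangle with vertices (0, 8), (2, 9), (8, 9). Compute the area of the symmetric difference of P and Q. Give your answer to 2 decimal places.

4.25

|P| = 5, |Q| = 3, |P∩Q| = 1.875.
|P △ Q| = |P| + |Q| − 2·|P∩Q| = 5 + 3 − 3.75 = 4.25.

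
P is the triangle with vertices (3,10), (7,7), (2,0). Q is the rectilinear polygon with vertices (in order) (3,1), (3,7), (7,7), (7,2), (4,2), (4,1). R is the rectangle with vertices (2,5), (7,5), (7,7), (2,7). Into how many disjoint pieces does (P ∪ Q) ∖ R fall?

(P ∪ Q) ∖ R splits into 2 disjoint pieces (area 16.05, area 6.45).

2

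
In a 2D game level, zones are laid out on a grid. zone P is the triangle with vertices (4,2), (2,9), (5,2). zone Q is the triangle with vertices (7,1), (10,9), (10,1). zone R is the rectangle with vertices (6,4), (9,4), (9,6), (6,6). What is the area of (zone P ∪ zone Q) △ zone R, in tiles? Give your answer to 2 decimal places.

|zone P ∪ zone Q| = 15.5.
|(zone P ∪ zone Q) ∩ zone R| = 1.
|(zone P ∪ zone Q) △ zone R| = 15.5 + 6 − 2 = 19.50.

19.50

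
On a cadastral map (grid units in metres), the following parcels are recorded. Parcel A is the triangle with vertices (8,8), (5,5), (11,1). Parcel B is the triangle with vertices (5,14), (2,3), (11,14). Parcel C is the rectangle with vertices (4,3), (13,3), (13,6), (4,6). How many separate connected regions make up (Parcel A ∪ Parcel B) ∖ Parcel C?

3

(Parcel A ∪ Parcel B) ∖ Parcel C splits into 3 disjoint pieces (area 2.1429, area 2.8571, area 32.8737).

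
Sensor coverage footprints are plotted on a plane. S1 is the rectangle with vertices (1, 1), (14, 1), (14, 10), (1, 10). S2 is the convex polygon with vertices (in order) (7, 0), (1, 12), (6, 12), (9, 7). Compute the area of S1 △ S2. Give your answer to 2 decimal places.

92.69

|S1| = 117, |S2| = 45.5, |S1∩S2| = 34.9071.
|S1 △ S2| = |S1| + |S2| − 2·|S1∩S2| = 117 + 45.5 − 69.8143 = 92.69.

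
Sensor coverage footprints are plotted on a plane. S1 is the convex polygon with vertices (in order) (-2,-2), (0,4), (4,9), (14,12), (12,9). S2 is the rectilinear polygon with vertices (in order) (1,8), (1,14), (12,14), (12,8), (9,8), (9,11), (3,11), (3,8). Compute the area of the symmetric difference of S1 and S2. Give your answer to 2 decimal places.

94.57

|S1| = 63, |S2| = 48, |S1∩S2| = 8.2136.
|S1 △ S2| = |S1| + |S2| − 2·|S1∩S2| = 63 + 48 − 16.4273 = 94.57.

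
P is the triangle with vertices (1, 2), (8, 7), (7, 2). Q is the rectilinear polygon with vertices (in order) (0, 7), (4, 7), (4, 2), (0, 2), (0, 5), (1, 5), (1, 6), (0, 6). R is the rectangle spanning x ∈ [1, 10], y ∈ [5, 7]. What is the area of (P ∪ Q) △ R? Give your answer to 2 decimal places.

31.99

|P ∪ Q| = 30.7857.
|(P ∪ Q) ∩ R| = 8.4.
|(P ∪ Q) △ R| = 30.7857 + 18 − 16.8 = 31.99.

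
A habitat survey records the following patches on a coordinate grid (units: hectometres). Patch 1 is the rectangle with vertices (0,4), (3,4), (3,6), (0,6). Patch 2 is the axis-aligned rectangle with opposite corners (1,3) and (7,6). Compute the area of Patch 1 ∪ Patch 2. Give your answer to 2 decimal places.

20.00

By inclusion–exclusion:
Individual areas: |Patch 1| = 6, |Patch 2| = 18.
|Patch 1∩Patch 2|: x∈[1,3], y∈[4,6] → 2·2 = 4.
|Patch 1 ∪ Patch 2| = 24 − 4 = 20.00.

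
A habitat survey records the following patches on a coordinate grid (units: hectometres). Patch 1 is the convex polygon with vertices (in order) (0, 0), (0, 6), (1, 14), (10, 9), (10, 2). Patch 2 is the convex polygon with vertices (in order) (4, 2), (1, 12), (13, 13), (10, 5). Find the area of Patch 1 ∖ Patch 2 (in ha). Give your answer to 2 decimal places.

|Patch 1| = 103.5, |Patch 1∩Patch 2| = 58.3696.
|Patch 1 ∖ Patch 2| = |Patch 1| − |Patch 1∩Patch 2| = 103.5 − 58.3696 = 45.13.

45.13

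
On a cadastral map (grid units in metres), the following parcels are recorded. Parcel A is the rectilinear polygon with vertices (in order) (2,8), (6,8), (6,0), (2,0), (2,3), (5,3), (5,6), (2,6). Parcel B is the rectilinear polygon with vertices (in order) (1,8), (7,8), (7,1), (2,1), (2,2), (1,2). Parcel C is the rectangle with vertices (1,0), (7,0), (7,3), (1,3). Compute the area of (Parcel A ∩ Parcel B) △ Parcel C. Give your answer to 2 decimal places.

|Parcel A ∩ Parcel B| = 19.
|(Parcel A ∩ Parcel B) ∩ Parcel C| = 8.
|(Parcel A ∩ Parcel B) △ Parcel C| = 19 + 18 − 16 = 21.00.

21.00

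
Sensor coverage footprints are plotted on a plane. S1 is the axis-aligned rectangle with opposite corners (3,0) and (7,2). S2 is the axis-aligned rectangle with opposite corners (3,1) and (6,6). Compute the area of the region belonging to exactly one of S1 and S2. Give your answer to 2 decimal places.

17.00

|S1∩S2|: x∈[3,6], y∈[1,2] → 3·1 = 3.
|S1 △ S2| = |S1| + |S2| − 2·|S1∩S2| = 8 + 15 − 6 = 17.00.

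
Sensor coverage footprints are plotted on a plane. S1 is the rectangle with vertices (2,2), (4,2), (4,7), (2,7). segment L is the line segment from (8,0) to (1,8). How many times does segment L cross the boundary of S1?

2

The segment meets the boundary at (2,6.857), (4,4.571).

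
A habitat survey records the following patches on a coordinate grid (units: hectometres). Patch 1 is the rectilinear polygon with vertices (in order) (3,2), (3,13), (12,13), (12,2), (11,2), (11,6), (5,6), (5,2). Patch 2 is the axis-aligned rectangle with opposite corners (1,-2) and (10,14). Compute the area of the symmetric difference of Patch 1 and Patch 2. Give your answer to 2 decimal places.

|Patch 1| = 75, |Patch 2| = 144, |Patch 1∩Patch 2| = 57.
|Patch 1 △ Patch 2| = |Patch 1| + |Patch 2| − 2·|Patch 1∩Patch 2| = 75 + 144 − 114 = 105.00.

105.00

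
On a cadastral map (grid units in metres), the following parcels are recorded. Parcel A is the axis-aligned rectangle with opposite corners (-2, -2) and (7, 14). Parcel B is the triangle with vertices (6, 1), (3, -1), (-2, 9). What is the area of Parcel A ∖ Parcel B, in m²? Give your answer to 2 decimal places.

124.00

|Parcel A| = 144, |Parcel A∩Parcel B| = 20.
|Parcel A ∖ Parcel B| = |Parcel A| − |Parcel A∩Parcel B| = 144 − 20 = 124.00.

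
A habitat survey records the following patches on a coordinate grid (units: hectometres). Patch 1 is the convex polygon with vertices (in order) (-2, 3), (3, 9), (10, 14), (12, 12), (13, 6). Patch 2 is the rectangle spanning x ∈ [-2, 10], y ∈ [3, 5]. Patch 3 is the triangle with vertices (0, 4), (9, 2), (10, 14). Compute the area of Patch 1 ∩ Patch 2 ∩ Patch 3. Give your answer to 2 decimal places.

5.47

The intersection is the polygon with vertices (8,5), (1.421,3.684), (0,4), (1,5).
By the shoelace formula its area is 5.47.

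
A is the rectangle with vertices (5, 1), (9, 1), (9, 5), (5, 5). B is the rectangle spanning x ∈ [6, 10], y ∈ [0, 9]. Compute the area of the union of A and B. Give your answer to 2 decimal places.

By inclusion–exclusion:
Individual areas: |A| = 16, |B| = 36.
|A∩B|: x∈[6,9], y∈[1,5] → 3·4 = 12.
|A ∪ B| = 52 − 12 = 40.00.

40.00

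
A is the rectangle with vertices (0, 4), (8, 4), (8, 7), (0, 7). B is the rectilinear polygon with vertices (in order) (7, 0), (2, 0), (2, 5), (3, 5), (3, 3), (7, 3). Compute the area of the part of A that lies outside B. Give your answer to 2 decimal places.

|A| = 24, |A∩B| = 1.
|A ∖ B| = |A| − |A∩B| = 24 − 1 = 23.00.

23.00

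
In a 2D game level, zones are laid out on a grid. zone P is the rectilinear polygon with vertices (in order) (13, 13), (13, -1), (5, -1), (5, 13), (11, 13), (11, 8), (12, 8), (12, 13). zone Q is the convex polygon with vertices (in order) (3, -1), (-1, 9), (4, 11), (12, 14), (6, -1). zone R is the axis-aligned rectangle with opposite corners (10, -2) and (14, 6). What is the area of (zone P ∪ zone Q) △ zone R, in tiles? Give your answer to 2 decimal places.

|zone P ∪ zone Q| = 155.7708.
|(zone P ∪ zone Q) ∩ zone R| = 21.
|(zone P ∪ zone Q) △ zone R| = 155.7708 + 32 − 42 = 145.77.

145.77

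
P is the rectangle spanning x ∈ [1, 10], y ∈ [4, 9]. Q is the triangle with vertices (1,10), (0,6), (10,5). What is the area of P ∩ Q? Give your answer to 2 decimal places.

The intersection is the polygon with vertices (1,9), (2.8,9), (10,5), (1,5.9).
By the shoelace formula its area is 17.55.

17.55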